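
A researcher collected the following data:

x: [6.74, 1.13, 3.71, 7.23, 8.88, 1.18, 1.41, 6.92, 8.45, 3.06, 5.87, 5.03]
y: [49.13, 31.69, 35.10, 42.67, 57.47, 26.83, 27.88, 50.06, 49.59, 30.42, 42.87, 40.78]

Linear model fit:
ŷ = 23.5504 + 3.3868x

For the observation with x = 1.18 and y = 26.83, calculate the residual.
Residual = -0.7168

The residual is the difference between the actual value and the predicted value:

Residual = y - ŷ

Step 1: Calculate predicted value
ŷ = 23.5504 + 3.3868 × 1.18
ŷ = 27.5468

Step 2: Calculate residual
Residual = 26.83 - 27.5468
Residual = -0.7168

Interpretation: the model overestimates the actual value by 0.7168 at this point (negative residual → observation lies below the fitted line).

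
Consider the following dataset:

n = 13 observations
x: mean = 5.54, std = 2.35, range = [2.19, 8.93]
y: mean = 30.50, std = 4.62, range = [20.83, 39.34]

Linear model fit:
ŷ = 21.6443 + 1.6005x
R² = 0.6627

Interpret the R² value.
The model explains 66.27% of the variance in y (R² = 0.6627), leaving 33.73% unexplained; the fit is moderate.

The coefficient of determination R² is the fraction of the total variation in y that the fitted line accounts for.

Here R² = 0.6627:
- Explained: 66.27% of the variation in y
- Unexplained (residual): 100% − 66.27% = 33.73%
- Rule of thumb (below 0.3 weak; 0.3 to below 0.7 moderate; 0.7 and above strong) → moderate

Note: R² never decreases when predictors are added, so it should not be used alone to compare models of different size.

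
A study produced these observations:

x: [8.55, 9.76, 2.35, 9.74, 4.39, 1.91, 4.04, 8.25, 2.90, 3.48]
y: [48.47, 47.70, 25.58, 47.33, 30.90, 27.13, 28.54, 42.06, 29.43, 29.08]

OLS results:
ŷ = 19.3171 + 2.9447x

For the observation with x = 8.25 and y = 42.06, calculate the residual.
Residual = -1.5509

The residual is the difference between the actual value and the predicted value:

Residual = y - ŷ

Step 1: Calculate predicted value
ŷ = 19.3171 + 2.9447 × 8.25
ŷ = 43.6109

Step 2: Calculate residual
Residual = 42.06 - 43.6109
Residual = -1.5509

Interpretation: the model overestimates the actual value by 1.5509 at this point (negative residual → observation lies below the fitted line).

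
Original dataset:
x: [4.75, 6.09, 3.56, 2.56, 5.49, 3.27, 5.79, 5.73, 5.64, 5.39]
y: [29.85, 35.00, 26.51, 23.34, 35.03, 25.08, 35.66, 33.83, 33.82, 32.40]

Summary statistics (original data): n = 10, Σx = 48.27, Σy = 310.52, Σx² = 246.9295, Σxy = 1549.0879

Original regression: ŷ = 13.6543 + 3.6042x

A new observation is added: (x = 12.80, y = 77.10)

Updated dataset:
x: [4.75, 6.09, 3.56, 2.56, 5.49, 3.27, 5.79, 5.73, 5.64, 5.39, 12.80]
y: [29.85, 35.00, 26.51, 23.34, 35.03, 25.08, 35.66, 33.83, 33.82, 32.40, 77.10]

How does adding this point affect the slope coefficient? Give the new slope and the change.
Adding the point moves β₁ from 3.6042 to 5.3538, i.e. it increases by 1.7496 (+48.5%).

x = 12.80 lies well outside the original x-range [2.56, 6.09] (x̄ ≈ 4.83), so this observation has high leverage and can move the slope substantially.

Step 1: Update the sums with the new point (n goes from 10 to 11)
Σx  = 48.27 + 12.80 = 61.07
Σy  = 310.52 + 77.10 = 387.62
Σx² = 246.9295 + 12.80² = 246.9295 + 163.8400 = 410.7695
Σxy = 1549.0879 + 12.80×77.10 = 1549.0879 + 986.8800 = 2535.9679

Step 2: Recompute the slope with b₁ = (nΣxy − ΣxΣy) / (nΣx² − (Σx)²)
Numerator   = 11×2535.9679 − 61.07×387.62 = 27895.6469 − 23671.9534 = 4223.6935
Denominator = 11×410.7695 − 61.07² = 4518.4645 − 3729.5449 = 788.9196
b₁(new) = 4223.6935 / 788.9196 = 5.3538

(Same formula on the original sums: (10×1549.0879 − 48.27×310.52) / (10×246.9295 − 48.27²) = 502.0786 / 139.3021 = 3.6042, matching the given fit.)

Step 3: Change in slope
Δβ₁ = 5.3538 − 3.6042 = +1.7496
Relative change = +1.7496 / 3.6042 × 100% = +48.5%
→ the slope increases when the point is added.

A high-leverage point only changes the slope if it is off the original line; here y = 77.10 is above the original trend, so the slope increases.
In practice: refit with and without it and report both if conclusions differ.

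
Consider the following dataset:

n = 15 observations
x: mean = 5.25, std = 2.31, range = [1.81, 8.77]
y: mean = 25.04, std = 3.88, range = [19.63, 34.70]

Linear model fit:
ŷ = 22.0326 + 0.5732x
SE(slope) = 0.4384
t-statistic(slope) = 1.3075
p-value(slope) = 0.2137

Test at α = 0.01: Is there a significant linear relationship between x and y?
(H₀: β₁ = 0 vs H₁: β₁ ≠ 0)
Since p-value = 0.2137 ≥ α = 0.01, fail to reject H₀ — the slope is not significantly different from 0.

Hypothesis test for the slope coefficient:

H₀: β₁ = 0 (no linear relationship)
H₁: β₁ ≠ 0 (linear relationship exists)

Test statistic: t = β̂₁ / SE(β̂₁) = 0.5732 / 0.4384 = 1.3075

p = 0.2137: how often a slope estimate this far from 0 (in SE units) would arise by chance if β₁ were truly 0.

Decision rule: reject H₀ if p-value < α.
p-value = 0.2137 ≥ α = 0.01 → fail to reject H₀.

There is not sufficient evidence at the 1% significance level to conclude that a linear relationship exists between x and y.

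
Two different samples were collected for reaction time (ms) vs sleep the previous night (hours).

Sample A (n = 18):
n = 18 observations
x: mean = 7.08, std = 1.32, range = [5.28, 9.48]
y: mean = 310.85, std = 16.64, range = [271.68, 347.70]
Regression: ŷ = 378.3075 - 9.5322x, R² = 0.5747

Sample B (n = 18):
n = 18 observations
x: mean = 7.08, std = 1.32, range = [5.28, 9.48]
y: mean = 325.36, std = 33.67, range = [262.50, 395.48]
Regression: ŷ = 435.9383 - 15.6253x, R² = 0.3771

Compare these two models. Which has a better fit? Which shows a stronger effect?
Model A has the better fit (R² = 0.5747 vs 0.3771). Model B shows the stronger effect (|β₁| = 15.6253 vs 9.5322).

Model Comparison:

Goodness of fit (R²):
- Model A: R² = 0.5747 → 57.47% of variance in reaction time explained
- Model B: R² = 0.3771 → 37.71% of variance in reaction time explained
- 0.5747 > 0.3771 → Model A has the better fit

Effect size (slope magnitude):
- Model A: β₁ = -9.5322 → predicted reaction time falls 9.5322 ms per additional hour of sleep
- Model B: β₁ = -15.6253 → predicted reaction time falls 15.6253 ms per additional hour of sleep
- |-9.5322| < |-15.6253| → Model B shows the stronger marginal effect

Notes:
- The two samples could reflect different populations, time periods, or measurement quality.
- A steeper slope doesn't make a better model if the scatter around the line is large.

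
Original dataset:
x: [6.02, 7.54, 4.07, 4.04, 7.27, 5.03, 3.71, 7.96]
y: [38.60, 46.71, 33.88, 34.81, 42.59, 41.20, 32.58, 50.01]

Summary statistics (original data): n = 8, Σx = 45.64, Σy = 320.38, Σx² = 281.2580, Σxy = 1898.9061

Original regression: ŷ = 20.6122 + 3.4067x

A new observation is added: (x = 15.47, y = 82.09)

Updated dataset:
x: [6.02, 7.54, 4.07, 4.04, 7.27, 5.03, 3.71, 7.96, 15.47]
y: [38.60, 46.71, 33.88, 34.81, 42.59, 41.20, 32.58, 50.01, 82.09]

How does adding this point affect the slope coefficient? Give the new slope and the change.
New slope β₁ = 4.1278 versus 3.4067 before: a change of +0.7211 (+21.2%).

x = 15.47 lies well outside the original x-range [3.71, 7.96] (x̄ ≈ 5.71), so this observation has high leverage and can move the slope substantially.

Step 1: Update the sums with the new point (n goes from 8 to 9)
Σx  = 45.64 + 15.47 = 61.11
Σy  = 320.38 + 82.09 = 402.47
Σx² = 281.2580 + 15.47² = 281.2580 + 239.3209 = 520.5789
Σxy = 1898.9061 + 15.47×82.09 = 1898.9061 + 1269.9323 = 3168.8384

Step 2: Recompute the slope with b₁ = (nΣxy − ΣxΣy) / (nΣx² − (Σx)²)
Numerator   = 9×3168.8384 − 61.11×402.47 = 28519.5456 − 24594.9417 = 3924.6039
Denominator = 9×520.5789 − 61.11² = 4685.2101 − 3734.4321 = 950.7780
b₁(new) = 3924.6039 / 950.7780 = 4.1278

(Same formula on the original sums: (8×1898.9061 − 45.64×320.38) / (8×281.2580 − 45.64²) = 569.1056 / 167.0544 = 3.4067, matching the given fit.)

Step 3: Change in slope
Δβ₁ = 4.1278 − 3.4067 = +0.7211
Relative change = +0.7211 / 3.4067 × 100% = +21.2%
→ the slope increases when the point is added.

Because the point sits above the extension of the original line at a high-leverage x, it tilts the fit up.
In practice: refit with and without it and report both if conclusions differ.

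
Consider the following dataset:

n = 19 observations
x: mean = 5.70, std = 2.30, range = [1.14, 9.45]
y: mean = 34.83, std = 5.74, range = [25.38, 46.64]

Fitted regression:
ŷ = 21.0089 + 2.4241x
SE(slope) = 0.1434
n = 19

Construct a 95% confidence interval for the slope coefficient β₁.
The 95% CI for β₁ is (2.1216, 2.7266)

Confidence interval for the slope:

The 95% CI for β₁ is: β̂₁ ± t*(α/2, n-2) × SE(β̂₁)

Step 1: Find critical t-value
- Confidence level = 0.95
- Degrees of freedom = n - 2 = 19 - 2 = 17
- t*(α/2, 17) = 2.1098

Step 2: Calculate margin of error
Margin = 2.1098 × 0.1434 = 0.3025

Step 3: Construct interval
CI = 2.4241 ± 0.3025
CI = (2.1216, 2.7266)

Interpretation: intervals built this way capture the true β₁ in 95% of repeated samples; here the plausible range for the per-unit effect of x on y is 2.1216 to 2.7266.
Since 0 is outside the interval, a two-sided test at α = 0.05 would reject H₀: β₁ = 0.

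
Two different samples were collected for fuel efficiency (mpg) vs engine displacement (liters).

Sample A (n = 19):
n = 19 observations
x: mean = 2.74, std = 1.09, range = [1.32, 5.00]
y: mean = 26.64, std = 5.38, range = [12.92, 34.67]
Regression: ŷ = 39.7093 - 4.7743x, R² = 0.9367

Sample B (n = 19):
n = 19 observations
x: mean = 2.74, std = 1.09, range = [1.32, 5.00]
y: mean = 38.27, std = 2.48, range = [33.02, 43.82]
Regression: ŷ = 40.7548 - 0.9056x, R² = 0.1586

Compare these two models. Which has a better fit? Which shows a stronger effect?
Model A has the better fit (R² = 0.9367 vs 0.1586). Model A shows the stronger effect (|β₁| = 4.7743 vs 0.9056).

Model Comparison:

Which explains more variance? (R²)
- Model A: R² = 0.9367 → 93.67% of variance in fuel efficiency explained
- Model B: R² = 0.1586 → 15.86% of variance in fuel efficiency explained
- 0.9367 > 0.1586 → Model A has the better fit

Effect size (slope magnitude):
- Model A: β₁ = -4.7743 → predicted fuel efficiency falls 4.7743 mpg per additional liter of engine displacement
- Model B: β₁ = -0.9056 → predicted fuel efficiency falls 0.9056 mpg per additional liter of engine displacement
- |-4.7743| > |-0.9056| → Model A shows the stronger marginal effect

Notes:
- A better fit (higher R²) doesn't necessarily mean a more important relationship.
- The two samples could reflect different populations, time periods, or measurement quality.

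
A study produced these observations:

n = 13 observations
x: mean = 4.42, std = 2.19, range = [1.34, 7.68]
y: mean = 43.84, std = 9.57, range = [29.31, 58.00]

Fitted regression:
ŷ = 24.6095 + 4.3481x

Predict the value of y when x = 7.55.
ŷ = 57.4377

Plug x = 7.55 into the fitted line:

ŷ = 24.6095 + 4.3481 × 7.55
ŷ = 24.6095 + 32.8282
ŷ = 57.4377

This is a point prediction; actual observations scatter around it by roughly the residual standard deviation.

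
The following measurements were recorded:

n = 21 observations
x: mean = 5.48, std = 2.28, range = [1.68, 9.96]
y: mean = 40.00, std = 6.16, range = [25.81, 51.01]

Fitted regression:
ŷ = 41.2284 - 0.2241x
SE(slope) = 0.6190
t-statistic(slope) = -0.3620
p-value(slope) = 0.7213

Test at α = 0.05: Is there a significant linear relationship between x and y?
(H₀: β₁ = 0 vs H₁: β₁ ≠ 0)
Since p-value = 0.7213 ≥ α = 0.05, fail to reject H₀ — the slope is not significantly different from 0.

Hypothesis test for the slope coefficient:

H₀: β₁ = 0 (no linear relationship)
H₁: β₁ ≠ 0 (linear relationship exists)

Test statistic: t = β̂₁ / SE(β̂₁) = -0.2241 / 0.6190 = -0.3620

With df = 19, the two-sided p-value for |t| = 0.3620 is 0.7213.

Decision rule: reject H₀ if p-value < α.
p-value = 0.7213 ≥ α = 0.05 → fail to reject H₀.

There is not sufficient evidence at the 5% significance level to conclude that a linear relationship exists between x and y.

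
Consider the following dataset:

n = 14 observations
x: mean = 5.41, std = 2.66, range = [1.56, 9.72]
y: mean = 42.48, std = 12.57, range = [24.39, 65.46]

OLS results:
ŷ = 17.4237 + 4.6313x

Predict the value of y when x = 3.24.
ŷ = 32.4291

To predict y for x = 3.24, substitute into the regression equation:

ŷ = 17.4237 + 4.6313 × 3.24
ŷ = 17.4237 + 15.0054
ŷ = 32.4291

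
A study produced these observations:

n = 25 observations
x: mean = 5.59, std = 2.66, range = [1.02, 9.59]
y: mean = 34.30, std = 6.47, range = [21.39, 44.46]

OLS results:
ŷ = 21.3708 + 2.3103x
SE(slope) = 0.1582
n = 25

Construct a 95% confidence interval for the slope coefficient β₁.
The 95% CI for β₁ is (1.9830, 2.6376)

Confidence interval for the slope:

The 95% CI for β₁ is: β̂₁ ± t*(α/2, n-2) × SE(β̂₁)

Step 1: Find critical t-value
- Confidence level = 0.95
- Degrees of freedom = n - 2 = 25 - 2 = 23
- t*(α/2, 23) = 2.0687

Step 2: Calculate margin of error
Margin = 2.0687 × 0.1582 = 0.3273

Step 3: Construct interval
CI = 2.3103 ± 0.3273
CI = (1.9830, 2.6376)

Interpretation: each one-unit increase in x is associated with a change in mean y of between 1.9830 and 2.6376, with 95% confidence.
The interval does not include 0, suggesting a significant linear relationship.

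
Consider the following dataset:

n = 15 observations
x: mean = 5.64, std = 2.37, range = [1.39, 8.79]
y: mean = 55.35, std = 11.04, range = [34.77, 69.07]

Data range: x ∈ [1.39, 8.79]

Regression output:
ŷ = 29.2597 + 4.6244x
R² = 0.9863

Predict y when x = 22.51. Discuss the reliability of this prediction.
ŷ = 133.3549 (extrapolation — x = 22.51 lies outside [1.39, 8.79], so reliability is low).

Prediction calculation:
ŷ = 29.2597 + 4.6244 × 22.51
ŷ = 133.3549

Reliability:
- Data range: x ∈ [1.39, 8.79]
- Prediction point: x = 22.51 is 13.72 units above the observed range → this is EXTRAPOLATION, not interpolation

Why that matters here:
- R² describes fit only over the sampled x values; it says nothing about behaviour beyond them
- The linear relationship may not hold outside the observed range

A defensible statement: 'if the linear trend continued to x = 22.51, y would be about 133.3549' — the premise is untested.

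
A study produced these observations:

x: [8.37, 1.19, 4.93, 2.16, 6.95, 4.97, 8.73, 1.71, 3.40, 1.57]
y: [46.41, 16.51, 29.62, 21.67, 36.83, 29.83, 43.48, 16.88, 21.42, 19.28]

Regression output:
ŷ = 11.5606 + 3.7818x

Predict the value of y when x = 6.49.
ŷ = 36.1045

To predict y for x = 6.49, substitute into the regression equation:

ŷ = 11.5606 + 3.7818 × 6.49
ŷ = 11.5606 + 24.5439
ŷ = 36.1045

This is a point prediction; actual observations scatter around it by roughly the residual standard deviation.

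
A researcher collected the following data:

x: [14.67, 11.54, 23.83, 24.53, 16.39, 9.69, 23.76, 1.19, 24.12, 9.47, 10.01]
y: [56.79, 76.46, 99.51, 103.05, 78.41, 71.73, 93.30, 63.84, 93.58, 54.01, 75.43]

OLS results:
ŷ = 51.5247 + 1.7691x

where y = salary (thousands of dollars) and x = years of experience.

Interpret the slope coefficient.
For each additional year of experience, predicted salary increases by approximately 1.7691 thousand dollars.

β₁ = 1.7691 is the change in predicted salary (thousand dollars) per additional year of experience.

Interpretation:
- Experience up by 1 year → predicted salary increases by 1.7691 thousand dollars
- This is a linear approximation: the same per-unit change is assumed across the whole observed x range

(β₀ = 51.5247 is the fitted value at x = 0 and is not part of the slope interpretation.)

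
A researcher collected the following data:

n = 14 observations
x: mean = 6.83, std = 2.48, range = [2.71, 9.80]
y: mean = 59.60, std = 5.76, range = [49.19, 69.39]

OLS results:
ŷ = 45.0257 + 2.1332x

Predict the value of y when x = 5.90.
ŷ = 57.6116

To predict y for x = 5.90, substitute into the regression equation:

ŷ = 45.0257 + 2.1332 × 5.90
ŷ = 45.0257 + 12.5859
ŷ = 57.6116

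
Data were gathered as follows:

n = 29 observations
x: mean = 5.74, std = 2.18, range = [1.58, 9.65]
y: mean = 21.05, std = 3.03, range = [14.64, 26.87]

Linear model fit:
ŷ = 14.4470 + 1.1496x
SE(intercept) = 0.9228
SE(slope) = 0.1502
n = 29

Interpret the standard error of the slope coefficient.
The slope 1.1496 is pinned down to within about ±0.1502 (one SE) by these data — relative uncertainty 13.1%, i.e. precise.

What SE measures:
- The standard error quantifies the sampling variability of the coefficient estimate
- It is the estimated standard deviation of β̂₁ across hypothetical repeated samples of the same size
- Smaller SE → more precise estimate

Relative precision:
- SE / |β̂₁| = 0.1502 / 1.1496 = 13.1%
- Rule of thumb (under 20%: precise; 20% to under 50%: moderately precise; 50% or more: imprecise) → precise

Link to the t-test: t = β̂₁ / SE(β̂₁) = 1.1496 / 0.1502 = 7.6538, the statistic for H₀: β₁ = 0.

What drives SE(β̂₁): more residual scatter → larger SE; wider spread of x values → smaller SE; larger n (here n = 29) → smaller SE.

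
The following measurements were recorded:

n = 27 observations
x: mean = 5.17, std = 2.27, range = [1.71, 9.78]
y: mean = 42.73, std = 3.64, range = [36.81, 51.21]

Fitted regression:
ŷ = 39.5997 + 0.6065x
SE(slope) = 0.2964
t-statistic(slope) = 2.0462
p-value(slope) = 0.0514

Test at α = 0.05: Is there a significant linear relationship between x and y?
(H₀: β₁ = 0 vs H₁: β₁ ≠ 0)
p-value = 0.0514 ≥ α = 0.05, so we fail to reject H₀. The relationship is not significant.

Hypothesis test for the slope coefficient:

H₀: β₁ = 0 (no linear relationship)
H₁: β₁ ≠ 0 (linear relationship exists)

Test statistic: t = β̂₁ / SE(β̂₁) = 0.6065 / 0.2964 = 2.0462

With df = 25, the two-sided p-value for |t| = 2.0462 is 0.0514.

Decision rule: reject H₀ if p-value < α.
p-value = 0.0514 ≥ α = 0.05 → fail to reject H₀.

There is not sufficient evidence at the 5% significance level to conclude that a linear relationship exists between x and y.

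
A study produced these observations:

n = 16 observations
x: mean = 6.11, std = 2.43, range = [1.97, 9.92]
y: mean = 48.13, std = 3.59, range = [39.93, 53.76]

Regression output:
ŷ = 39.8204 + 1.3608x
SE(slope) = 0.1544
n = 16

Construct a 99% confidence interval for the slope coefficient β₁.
The 99% CI for β₁ is (0.9012, 1.8204)

Confidence interval for the slope:

The 99% CI for β₁ is: β̂₁ ± t*(α/2, n-2) × SE(β̂₁)

Step 1: Find critical t-value
- Confidence level = 0.99
- Degrees of freedom = n - 2 = 16 - 2 = 14
- t*(α/2, 14) = 2.9768

Step 2: Calculate margin of error
Margin = 2.9768 × 0.1544 = 0.4596

Step 3: Construct interval
CI = 1.3608 ± 0.4596
CI = (0.9012, 1.8204)

Interpretation: each one-unit increase in x is associated with a change in mean y of between 0.9012 and 1.8204, with 99% confidence.
The interval does not include 0, suggesting a significant linear relationship.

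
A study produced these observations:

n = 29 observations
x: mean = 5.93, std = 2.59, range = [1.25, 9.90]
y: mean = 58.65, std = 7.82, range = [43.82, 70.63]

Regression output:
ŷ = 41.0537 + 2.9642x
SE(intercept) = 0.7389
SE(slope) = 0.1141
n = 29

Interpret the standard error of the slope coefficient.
SE(β̂₁) = 0.1141 is the estimated standard deviation of the slope estimate across repeated samples; relative to β̂₁ = 2.9642 that is 3.8%, a precise estimate.

SE(β̂₁) = s / √Sxx, where s is the residual standard deviation and Sxx = Σ(x − x̄)². It is the yardstick for how far β̂₁ = 2.9642 could plausibly be from the true slope.

Relative precision:
- SE / |β̂₁| = 0.1141 / 2.9642 = 3.8%
- Rule of thumb (under 20%: precise; 20% to under 50%: moderately precise; 50% or more: imprecise) → precise

Link to interval estimation: a confidence interval for β₁ is β̂₁ ± t* × 0.1141, so SE sets the half-width per unit of t*.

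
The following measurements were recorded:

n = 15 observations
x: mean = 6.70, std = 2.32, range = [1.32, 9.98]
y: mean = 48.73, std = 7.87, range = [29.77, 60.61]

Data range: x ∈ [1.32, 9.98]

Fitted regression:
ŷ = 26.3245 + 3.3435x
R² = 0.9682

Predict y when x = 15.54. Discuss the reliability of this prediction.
ŷ = 78.2825, but this is extrapolation (above the data range [1.32, 9.98]) and may be unreliable.

Prediction calculation:
ŷ = 26.3245 + 3.3435 × 15.54
ŷ = 78.2825

Reliability:
- Data range: x ∈ [1.32, 9.98]
- Prediction point: x = 15.54 is 5.56 units above the observed range → this is EXTRAPOLATION, not interpolation

Why that matters here:
- The standard error of prediction grows with (x − x̄)², and x = 15.54 is far from x̄ = 6.70
- Real relationships often flatten, saturate, or turn nonlinear at extremes

The R² = 0.9682 only validates the fit within [1.32, 9.98]; treat ŷ = 78.2825 with caution.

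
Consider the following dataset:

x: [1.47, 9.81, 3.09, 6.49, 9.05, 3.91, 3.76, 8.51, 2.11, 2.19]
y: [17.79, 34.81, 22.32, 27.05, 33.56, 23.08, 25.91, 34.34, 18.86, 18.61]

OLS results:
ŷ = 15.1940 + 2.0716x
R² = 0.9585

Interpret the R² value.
The model explains 95.85% of the variance in y (R² = 0.9585), leaving 4.15% unexplained; the fit is strong.

The coefficient of determination R² is the fraction of the total variation in y that the fitted line accounts for.

Here R² = 0.9585:
- Explained: 95.85% of the variation in y
- Unexplained (residual): 100% − 95.85% = 4.15%
- Rule of thumb (below 0.3 weak; 0.3 to below 0.7 moderate; 0.7 and above strong) → strong

Calculation: R² = 1 − (SS_res / SS_tot), where SS_res is the sum of squared residuals and SS_tot the total sum of squares.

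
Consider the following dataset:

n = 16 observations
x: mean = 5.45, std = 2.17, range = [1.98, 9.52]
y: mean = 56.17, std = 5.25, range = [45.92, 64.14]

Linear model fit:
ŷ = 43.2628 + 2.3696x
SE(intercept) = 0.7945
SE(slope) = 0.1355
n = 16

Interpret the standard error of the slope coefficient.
The slope 2.3696 is pinned down to within about ±0.1355 (one SE) by these data — relative uncertainty 5.7%, i.e. precise.

What SE measures:
- The standard error quantifies the sampling variability of the coefficient estimate
- It is the estimated standard deviation of β̂₁ across hypothetical repeated samples of the same size
- Smaller SE → more precise estimate

Relative precision:
- SE / |β̂₁| = 0.1355 / 2.3696 = 5.7%
- Rule of thumb (under 20%: precise; 20% to under 50%: moderately precise; 50% or more: imprecise) → precise

Link to interval estimation: a confidence interval for β₁ is β̂₁ ± t* × 0.1355, so SE sets the half-width per unit of t*.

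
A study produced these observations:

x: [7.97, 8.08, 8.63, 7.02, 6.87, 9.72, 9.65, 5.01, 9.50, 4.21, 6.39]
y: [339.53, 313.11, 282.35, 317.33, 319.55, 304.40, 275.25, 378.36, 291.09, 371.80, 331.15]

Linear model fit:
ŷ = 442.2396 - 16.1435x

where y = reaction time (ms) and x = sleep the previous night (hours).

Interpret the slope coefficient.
For each additional hour of sleep, predicted reaction time decreases by approximately 16.1435 ms.

The slope β₁ = -16.1435 gives the rate at which the fitted reaction time changes with sleep.

Interpretation:
- Sleep up by 1 hour → predicted reaction time decreases by 16.1435 ms
- The effect is assumed constant over the observed range of x (linearity)

(β₀ = 442.2396 is the fitted value at x = 0 and is not part of the slope interpretation.)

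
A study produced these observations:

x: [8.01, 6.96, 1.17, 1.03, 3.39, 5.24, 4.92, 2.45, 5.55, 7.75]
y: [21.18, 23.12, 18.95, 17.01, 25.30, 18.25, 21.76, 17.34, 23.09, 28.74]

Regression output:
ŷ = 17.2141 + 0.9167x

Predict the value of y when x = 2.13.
ŷ = 19.1667

To predict y for x = 2.13, substitute into the regression equation:

ŷ = 17.2141 + 0.9167 × 2.13
ŷ = 17.2141 + 1.9526
ŷ = 19.1667

This is the fitted mean response at that x — an individual observation would come with a wider prediction interval.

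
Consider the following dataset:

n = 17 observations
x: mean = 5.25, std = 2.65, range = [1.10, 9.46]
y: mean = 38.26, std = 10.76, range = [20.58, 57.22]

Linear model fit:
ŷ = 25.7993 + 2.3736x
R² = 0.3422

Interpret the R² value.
The model explains 34.22% of the variance in y (R² = 0.3422), leaving 65.78% unexplained; the fit is moderate.

The coefficient of determination R² is the fraction of the total variation in y that the fitted line accounts for.

Here R² = 0.3422:
- Explained: 34.22% of the variation in y
- Unexplained (residual): 100% − 34.22% = 65.78%
- Rule of thumb (below 0.3 weak; 0.3 to below 0.7 moderate; 0.7 and above strong) → moderate

Calculation: R² = 1 − (SS_res / SS_tot), where SS_res is the sum of squared residuals and SS_tot the total sum of squares.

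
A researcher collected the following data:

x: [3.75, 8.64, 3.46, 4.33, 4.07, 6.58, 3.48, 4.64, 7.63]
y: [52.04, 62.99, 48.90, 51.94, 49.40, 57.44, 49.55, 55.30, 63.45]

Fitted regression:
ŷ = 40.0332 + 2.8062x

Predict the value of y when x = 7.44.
ŷ = 60.9113

To predict y for x = 7.44, substitute into the regression equation:

ŷ = 40.0332 + 2.8062 × 7.44
ŷ = 40.0332 + 20.8781
ŷ = 60.9113

This is the fitted mean response at that x — an individual observation would come with a wider prediction interval.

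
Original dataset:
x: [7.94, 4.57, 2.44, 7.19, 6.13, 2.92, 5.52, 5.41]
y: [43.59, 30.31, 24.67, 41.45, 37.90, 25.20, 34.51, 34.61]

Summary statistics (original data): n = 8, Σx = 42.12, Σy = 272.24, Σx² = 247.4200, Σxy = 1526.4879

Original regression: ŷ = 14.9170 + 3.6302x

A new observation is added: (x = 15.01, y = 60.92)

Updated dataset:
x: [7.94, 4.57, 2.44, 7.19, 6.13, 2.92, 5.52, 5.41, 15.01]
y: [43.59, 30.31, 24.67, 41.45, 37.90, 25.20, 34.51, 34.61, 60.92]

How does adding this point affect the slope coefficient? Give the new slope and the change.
New slope β₁ = 2.9624 versus 3.6302 before: a change of -0.6678 (-18.4%).

The new point has HIGH LEVERAGE: x = 15.01 is far from the original mean x̄ = 42.12/8 ≈ 5.27 (original range [2.44, 7.94]).

Step 1: Update the sums with the new point (n goes from 8 to 9)
Σx  = 42.12 + 15.01 = 57.13
Σy  = 272.24 + 60.92 = 333.16
Σx² = 247.4200 + 15.01² = 247.4200 + 225.3001 = 472.7201
Σxy = 1526.4879 + 15.01×60.92 = 1526.4879 + 914.4092 = 2440.8971

Step 2: Recompute the slope with b₁ = (nΣxy − ΣxΣy) / (nΣx² − (Σx)²)
Numerator   = 9×2440.8971 − 57.13×333.16 = 21968.0739 − 19033.4308 = 2934.6431
Denominator = 9×472.7201 − 57.13² = 4254.4809 − 3263.8369 = 990.6440
b₁(new) = 2934.6431 / 990.6440 = 2.9624

(Same formula on the original sums: (8×1526.4879 − 42.12×272.24) / (8×247.4200 − 42.12²) = 745.1544 / 205.2656 = 3.6302, matching the given fit.)

Step 3: Change in slope
Δβ₁ = 2.9624 − 3.6302 = -0.6678
Relative change = -0.6678 / 3.6302 × 100% = -18.4%
→ the slope decreases when the point is added.

Because the point sits below the extension of the original line at a high-leverage x, it tilts the fit down.
In practice: refit with and without it and report both if conclusions differ; investigate whether it comes from the same population as the rest of the sample.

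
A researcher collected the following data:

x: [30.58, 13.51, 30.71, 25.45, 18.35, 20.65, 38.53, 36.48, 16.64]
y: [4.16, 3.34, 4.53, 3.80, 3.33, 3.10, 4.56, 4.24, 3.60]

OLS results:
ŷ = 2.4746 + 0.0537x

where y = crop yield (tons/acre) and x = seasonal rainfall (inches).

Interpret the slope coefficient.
For each additional inch of rainfall, predicted crop yield increases by approximately 0.0537 tons/acre.

β₁ = 0.0537 is the change in predicted crop yield (tons/acre) per additional inch of rainfall.

Interpretation:
- Rainfall up by 1 inch → predicted crop yield increases by 0.0537 tons/acre
- The effect is assumed constant over the observed range of x (linearity)
- The slope describes association in these data, not necessarily a causal effect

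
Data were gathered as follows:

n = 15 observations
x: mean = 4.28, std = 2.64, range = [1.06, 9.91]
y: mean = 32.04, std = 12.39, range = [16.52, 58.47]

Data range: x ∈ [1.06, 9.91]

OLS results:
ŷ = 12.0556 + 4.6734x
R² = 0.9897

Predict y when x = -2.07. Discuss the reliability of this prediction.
ŷ = 2.3817 (extrapolation — x = -2.07 lies outside [1.06, 9.91], so reliability is low).

Prediction calculation:
ŷ = 12.0556 + 4.6734 × (-2.07)
ŷ = 2.3817

Reliability:
- Data range: x ∈ [1.06, 9.91]
- Prediction point: x = -2.07 is 3.13 units below the observed range → this is EXTRAPOLATION, not interpolation

Why that matters here:
- The standard error of prediction grows with (x − x̄)², and x = -2.07 is far from x̄ = 4.28
- R² describes fit only over the sampled x values; it says nothing about behaviour beyond them

A defensible statement: 'if the linear trend continued to x = -2.07, y would be about 2.3817' — the premise is untested.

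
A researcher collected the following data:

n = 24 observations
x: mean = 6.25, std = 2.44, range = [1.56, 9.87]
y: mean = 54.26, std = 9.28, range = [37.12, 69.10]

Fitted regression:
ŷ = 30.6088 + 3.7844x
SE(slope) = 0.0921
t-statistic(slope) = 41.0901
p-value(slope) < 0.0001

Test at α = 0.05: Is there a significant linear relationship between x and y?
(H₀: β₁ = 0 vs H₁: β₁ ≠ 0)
Reject H₀: p-value < 0.0001 < α = 0.05. The linear relationship is significant at the 5% level.

Hypothesis test for the slope coefficient:

H₀: β₁ = 0 (no linear relationship)
H₁: β₁ ≠ 0 (linear relationship exists)

Test statistic: t = β̂₁ / SE(β̂₁) = 3.7844 / 0.0921 = 41.0901

The p-value (<0.0001) is the probability, under H₀, of a t-statistic at least as extreme as |t| = 41.0901 (two-sided, df = n − 2 = 22).

Decision rule: reject H₀ if p-value < α.
p-value < 0.0001 < α = 0.05 → reject H₀.

Conclusion: the linear association between x and y is significant at the 5% level.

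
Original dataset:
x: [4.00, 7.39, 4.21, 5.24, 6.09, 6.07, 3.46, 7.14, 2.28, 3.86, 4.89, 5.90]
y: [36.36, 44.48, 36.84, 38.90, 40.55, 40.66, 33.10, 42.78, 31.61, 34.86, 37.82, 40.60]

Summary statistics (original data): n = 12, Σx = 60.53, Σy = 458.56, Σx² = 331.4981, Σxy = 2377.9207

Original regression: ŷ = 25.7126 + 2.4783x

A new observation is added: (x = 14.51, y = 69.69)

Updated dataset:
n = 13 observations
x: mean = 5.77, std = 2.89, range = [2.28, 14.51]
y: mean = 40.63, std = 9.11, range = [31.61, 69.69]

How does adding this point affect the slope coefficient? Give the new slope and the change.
Adding the point moves β₁ from 2.4783 to 3.1217, i.e. it increases by 0.6434 (+26.0%).

The new point has HIGH LEVERAGE: x = 14.51 is far from the original mean x̄ = 60.53/12 ≈ 5.04 (original range [2.28, 7.39]).

Step 1: Update the sums with the new point (n goes from 12 to 13)
Σx  = 60.53 + 14.51 = 75.04
Σy  = 458.56 + 69.69 = 528.25
Σx² = 331.4981 + 14.51² = 331.4981 + 210.5401 = 542.0382
Σxy = 2377.9207 + 14.51×69.69 = 2377.9207 + 1011.2019 = 3389.1226

Step 2: Recompute the slope with b₁ = (nΣxy − ΣxΣy) / (nΣx² − (Σx)²)
Numerator   = 13×3389.1226 − 75.04×528.25 = 44058.5938 − 39639.8800 = 4418.7138
Denominator = 13×542.0382 − 75.04² = 7046.4966 − 5631.0016 = 1415.4950
b₁(new) = 4418.7138 / 1415.4950 = 3.1217

(Same formula on the original sums: (12×2377.9207 − 60.53×458.56) / (12×331.4981 − 60.53²) = 778.4116 / 314.0963 = 2.4783, matching the given fit.)

Step 3: Change in slope
Δβ₁ = 3.1217 − 2.4783 = +0.6434
Relative change = +0.6434 / 2.4783 × 100% = +26.0%
→ the slope increases when the point is added.

Because the point sits above the extension of the original line at a high-leverage x, it tilts the fit up.
In practice: check such a point for data-entry or measurement error.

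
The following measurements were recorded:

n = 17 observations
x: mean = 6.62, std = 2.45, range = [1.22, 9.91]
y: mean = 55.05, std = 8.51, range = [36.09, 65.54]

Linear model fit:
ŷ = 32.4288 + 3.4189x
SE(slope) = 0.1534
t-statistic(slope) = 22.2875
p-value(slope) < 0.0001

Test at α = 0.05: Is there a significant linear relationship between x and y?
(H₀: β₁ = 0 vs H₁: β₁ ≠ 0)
p-value < 0.0001 < α = 0.05, so we reject H₀. The relationship is significant.

Hypothesis test for the slope coefficient:

H₀: β₁ = 0 (no linear relationship)
H₁: β₁ ≠ 0 (linear relationship exists)

Test statistic: t = β̂₁ / SE(β̂₁) = 3.4189 / 0.1534 = 22.2875

With df = 15, the two-sided p-value for |t| = 22.2875 is <0.0001.

Decision rule: reject H₀ if p-value < α.
p-value < 0.0001 < α = 0.05 → reject H₀.

At α = 0.05 the data do provide convincing evidence of a nonzero slope.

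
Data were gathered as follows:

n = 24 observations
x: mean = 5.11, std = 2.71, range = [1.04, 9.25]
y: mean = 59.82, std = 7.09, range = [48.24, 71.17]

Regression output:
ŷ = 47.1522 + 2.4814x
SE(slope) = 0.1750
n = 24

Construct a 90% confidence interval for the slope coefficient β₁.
The 90% CI for β₁ is (2.1809, 2.7819)

Confidence interval for the slope:

The 90% CI for β₁ is: β̂₁ ± t*(α/2, n-2) × SE(β̂₁)

Step 1: Find critical t-value
- Confidence level = 0.9
- Degrees of freedom = n - 2 = 24 - 2 = 22
- t*(α/2, 22) = 1.7171

Step 2: Calculate margin of error
Margin = 1.7171 × 0.1750 = 0.3005

Step 3: Construct interval
CI = 2.4814 ± 0.3005
CI = (2.1809, 2.7819)

Interpretation: We are 90% confident that the true slope β₁ lies between 2.1809 and 2.7819.
Both endpoints are positive, so the data support a genuinely positive slope at this confidence level.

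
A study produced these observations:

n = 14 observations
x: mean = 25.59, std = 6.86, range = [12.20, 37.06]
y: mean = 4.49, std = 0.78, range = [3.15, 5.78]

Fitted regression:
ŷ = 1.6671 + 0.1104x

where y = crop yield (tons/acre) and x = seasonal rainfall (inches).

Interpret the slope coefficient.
On average, crop yield is about 0.1104 tons/acre higher for every extra inch of rainfall.

The slope coefficient β₁ = 0.1104 represents the marginal effect of rainfall on crop yield.

Interpretation:
- Rainfall up by 1 inch → predicted crop yield increases by 0.1104 tons/acre
- The effect is assumed constant over the observed range of x (linearity)
- The slope describes association in these data, not necessarily a causal effect

The intercept β₀ = 1.6671 is the predicted crop yield when rainfall = 0; since the smallest observed x is 12.20, this is an extrapolation and mainly anchors the line.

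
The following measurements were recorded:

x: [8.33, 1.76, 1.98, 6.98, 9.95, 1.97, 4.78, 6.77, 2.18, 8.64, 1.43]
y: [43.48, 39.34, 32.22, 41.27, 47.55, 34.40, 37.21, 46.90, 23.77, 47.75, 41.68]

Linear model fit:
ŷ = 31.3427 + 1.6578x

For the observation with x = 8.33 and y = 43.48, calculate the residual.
Residual = -1.6722

The residual is the difference between the actual value and the predicted value:

Residual = y - ŷ

Step 1: Calculate predicted value
ŷ = 31.3427 + 1.6578 × 8.33
ŷ = 45.1522

Step 2: Calculate residual
Residual = 43.48 - 45.1522
Residual = -1.6722

Sign check: y < ŷ, so the point is below the line and the fit overestimates here.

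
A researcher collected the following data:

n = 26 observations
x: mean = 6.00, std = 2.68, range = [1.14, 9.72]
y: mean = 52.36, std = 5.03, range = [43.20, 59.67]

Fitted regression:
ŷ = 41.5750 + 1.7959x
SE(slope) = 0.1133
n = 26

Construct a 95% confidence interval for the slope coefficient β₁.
The 95% CI for β₁ is (1.5621, 2.0297)

Confidence interval for the slope:

The 95% CI for β₁ is: β̂₁ ± t*(α/2, n-2) × SE(β̂₁)

Step 1: Find critical t-value
- Confidence level = 0.95
- Degrees of freedom = n - 2 = 26 - 2 = 24
- t*(α/2, 24) = 2.0639

Step 2: Calculate margin of error
Margin = 2.0639 × 0.1133 = 0.2338

Step 3: Construct interval
CI = 1.7959 ± 0.2338
CI = (1.5621, 2.0297)

Interpretation: intervals built this way capture the true β₁ in 95% of repeated samples; here the plausible range for the per-unit effect of x on y is 1.5621 to 2.0297.
Both endpoints are positive, so the data support a genuinely positive slope at this confidence level.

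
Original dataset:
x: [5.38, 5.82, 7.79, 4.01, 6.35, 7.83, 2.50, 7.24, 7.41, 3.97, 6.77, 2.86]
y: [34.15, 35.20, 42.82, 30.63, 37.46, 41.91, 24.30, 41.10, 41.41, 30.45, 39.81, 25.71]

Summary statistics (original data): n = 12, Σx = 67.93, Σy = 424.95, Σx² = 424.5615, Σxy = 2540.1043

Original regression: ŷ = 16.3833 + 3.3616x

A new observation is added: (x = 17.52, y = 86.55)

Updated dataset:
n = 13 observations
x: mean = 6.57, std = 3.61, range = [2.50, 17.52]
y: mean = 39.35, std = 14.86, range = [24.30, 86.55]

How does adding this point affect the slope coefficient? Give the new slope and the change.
Adding the point moves β₁ from 3.3616 to 4.0881, i.e. it increases by 0.7265 (+21.6%).

The new point has HIGH LEVERAGE: x = 17.52 is far from the original mean x̄ = 67.93/12 ≈ 5.66 (original range [2.50, 7.83]).

Step 1: Update the sums with the new point (n goes from 12 to 13)
Σx  = 67.93 + 17.52 = 85.45
Σy  = 424.95 + 86.55 = 511.50
Σx² = 424.5615 + 17.52² = 424.5615 + 306.9504 = 731.5119
Σxy = 2540.1043 + 17.52×86.55 = 2540.1043 + 1516.3560 = 4056.4603

Step 2: Recompute the slope with b₁ = (nΣxy − ΣxΣy) / (nΣx² − (Σx)²)
Numerator   = 13×4056.4603 − 85.45×511.50 = 52733.9839 − 43707.6750 = 9026.3089
Denominator = 13×731.5119 − 85.45² = 9509.6547 − 7301.7025 = 2207.9522
b₁(new) = 9026.3089 / 2207.9522 = 4.0881

(Same formula on the original sums: (12×2540.1043 − 67.93×424.95) / (12×424.5615 − 67.93²) = 1614.3981 / 480.2531 = 3.3616, matching the given fit.)

Step 3: Change in slope
Δβ₁ = 4.0881 − 3.3616 = +0.7265
Relative change = +0.7265 / 3.3616 × 100% = +21.6%
→ the slope increases when the point is added.

A high-leverage point only changes the slope if it is off the original line; here y = 86.55 is above the original trend, so the slope increases.
In practice: refit with and without it and report both if conclusions differ; investigate whether it comes from the same population as the rest of the sample.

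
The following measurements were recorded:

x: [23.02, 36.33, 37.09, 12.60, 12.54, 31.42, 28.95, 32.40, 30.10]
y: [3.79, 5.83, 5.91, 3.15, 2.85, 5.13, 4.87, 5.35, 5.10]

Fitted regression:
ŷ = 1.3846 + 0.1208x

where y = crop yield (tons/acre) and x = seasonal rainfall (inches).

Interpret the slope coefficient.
For each additional inch of rainfall, predicted crop yield increases by approximately 0.1208 tons/acre.

The slope coefficient β₁ = 0.1208 represents the marginal effect of rainfall on crop yield.

Interpretation:
- Rainfall up by 1 inch → predicted crop yield increases by 0.1208 tons/acre
- This is a linear approximation: the same per-unit change is assumed across the whole observed x range
- The slope describes association in these data, not necessarily a causal effect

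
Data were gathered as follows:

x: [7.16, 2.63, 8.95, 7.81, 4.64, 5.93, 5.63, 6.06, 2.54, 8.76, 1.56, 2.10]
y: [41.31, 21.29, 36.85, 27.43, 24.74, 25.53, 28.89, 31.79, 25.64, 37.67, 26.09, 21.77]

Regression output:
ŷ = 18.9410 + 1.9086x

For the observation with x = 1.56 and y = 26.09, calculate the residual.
Residual = 4.1716

The residual is the difference between the actual value and the predicted value:

Residual = y - ŷ

Step 1: Calculate predicted value
ŷ = 18.9410 + 1.9086 × 1.56
ŷ = 21.9184

Step 2: Calculate residual
Residual = 26.09 - 21.9184
Residual = 4.1716

The residual is positive, so the observed y = 26.09 sits above the regression line (the line underestimates it by 4.1716).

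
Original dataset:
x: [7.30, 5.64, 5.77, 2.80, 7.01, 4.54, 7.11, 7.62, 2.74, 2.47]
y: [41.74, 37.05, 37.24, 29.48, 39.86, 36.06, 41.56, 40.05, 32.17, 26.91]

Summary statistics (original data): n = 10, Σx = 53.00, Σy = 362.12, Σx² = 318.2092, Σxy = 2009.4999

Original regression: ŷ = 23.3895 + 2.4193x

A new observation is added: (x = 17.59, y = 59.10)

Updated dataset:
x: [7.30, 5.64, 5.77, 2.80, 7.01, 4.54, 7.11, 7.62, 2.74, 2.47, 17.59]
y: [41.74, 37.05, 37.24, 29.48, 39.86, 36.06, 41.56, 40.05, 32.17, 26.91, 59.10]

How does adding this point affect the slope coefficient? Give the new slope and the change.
Adding the point moves β₁ from 2.4193 to 1.9813, i.e. it decreases by 0.4380 (-18.1%).

The new point has HIGH LEVERAGE: x = 17.59 is far from the original mean x̄ = 53.00/10 ≈ 5.30 (original range [2.47, 7.62]).

Step 1: Update the sums with the new point (n goes from 10 to 11)
Σx  = 53.00 + 17.59 = 70.59
Σy  = 362.12 + 59.10 = 421.22
Σx² = 318.2092 + 17.59² = 318.2092 + 309.4081 = 627.6173
Σxy = 2009.4999 + 17.59×59.10 = 2009.4999 + 1039.5690 = 3049.0689

Step 2: Recompute the slope with b₁ = (nΣxy − ΣxΣy) / (nΣx² − (Σx)²)
Numerator   = 11×3049.0689 − 70.59×421.22 = 33539.7579 − 29733.9198 = 3805.8381
Denominator = 11×627.6173 − 70.59² = 6903.7903 − 4982.9481 = 1920.8422
b₁(new) = 3805.8381 / 1920.8422 = 1.9813

(Same formula on the original sums: (10×2009.4999 − 53.00×362.12) / (10×318.2092 − 53.00²) = 902.6390 / 373.0920 = 2.4193, matching the given fit.)

Step 3: Change in slope
Δβ₁ = 1.9813 − 2.4193 = -0.4380
Relative change = -0.4380 / 2.4193 × 100% = -18.1%
→ the slope decreases when the point is added.

A high-leverage point only changes the slope if it is off the original line; here y = 59.10 is below the original trend, so the slope decreases.
In practice: examine leverage (hᵢ) and Cook's distance rather than deleting it automatically.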